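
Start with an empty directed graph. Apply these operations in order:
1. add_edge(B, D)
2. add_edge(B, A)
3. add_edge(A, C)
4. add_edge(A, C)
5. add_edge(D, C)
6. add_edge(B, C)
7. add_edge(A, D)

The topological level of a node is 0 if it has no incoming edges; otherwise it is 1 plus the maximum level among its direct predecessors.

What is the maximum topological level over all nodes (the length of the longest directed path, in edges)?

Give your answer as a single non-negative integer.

Answer: 3

Derivation:
Op 1: add_edge(B, D). Edges now: 1
Op 2: add_edge(B, A). Edges now: 2
Op 3: add_edge(A, C). Edges now: 3
Op 4: add_edge(A, C) (duplicate, no change). Edges now: 3
Op 5: add_edge(D, C). Edges now: 4
Op 6: add_edge(B, C). Edges now: 5
Op 7: add_edge(A, D). Edges now: 6
Compute levels (Kahn BFS):
  sources (in-degree 0): B
  process B: level=0
    B->A: in-degree(A)=0, level(A)=1, enqueue
    B->C: in-degree(C)=2, level(C)>=1
    B->D: in-degree(D)=1, level(D)>=1
  process A: level=1
    A->C: in-degree(C)=1, level(C)>=2
    A->D: in-degree(D)=0, level(D)=2, enqueue
  process D: level=2
    D->C: in-degree(C)=0, level(C)=3, enqueue
  process C: level=3
All levels: A:1, B:0, C:3, D:2
max level = 3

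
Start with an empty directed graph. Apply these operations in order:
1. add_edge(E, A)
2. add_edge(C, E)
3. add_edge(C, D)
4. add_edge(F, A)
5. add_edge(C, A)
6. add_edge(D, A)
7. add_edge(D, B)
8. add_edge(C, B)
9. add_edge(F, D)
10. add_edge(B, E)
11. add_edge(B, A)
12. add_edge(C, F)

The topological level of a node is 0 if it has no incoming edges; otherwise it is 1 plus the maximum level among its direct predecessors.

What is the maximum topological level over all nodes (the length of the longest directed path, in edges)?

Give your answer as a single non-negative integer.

Answer: 5

Derivation:
Op 1: add_edge(E, A). Edges now: 1
Op 2: add_edge(C, E). Edges now: 2
Op 3: add_edge(C, D). Edges now: 3
Op 4: add_edge(F, A). Edges now: 4
Op 5: add_edge(C, A). Edges now: 5
Op 6: add_edge(D, A). Edges now: 6
Op 7: add_edge(D, B). Edges now: 7
Op 8: add_edge(C, B). Edges now: 8
Op 9: add_edge(F, D). Edges now: 9
Op 10: add_edge(B, E). Edges now: 10
Op 11: add_edge(B, A). Edges now: 11
Op 12: add_edge(C, F). Edges now: 12
Compute levels (Kahn BFS):
  sources (in-degree 0): C
  process C: level=0
    C->A: in-degree(A)=4, level(A)>=1
    C->B: in-degree(B)=1, level(B)>=1
    C->D: in-degree(D)=1, level(D)>=1
    C->E: in-degree(E)=1, level(E)>=1
    C->F: in-degree(F)=0, level(F)=1, enqueue
  process F: level=1
    F->A: in-degree(A)=3, level(A)>=2
    F->D: in-degree(D)=0, level(D)=2, enqueue
  process D: level=2
    D->A: in-degree(A)=2, level(A)>=3
    D->B: in-degree(B)=0, level(B)=3, enqueue
  process B: level=3
    B->A: in-degree(A)=1, level(A)>=4
    B->E: in-degree(E)=0, level(E)=4, enqueue
  process E: level=4
    E->A: in-degree(A)=0, level(A)=5, enqueue
  process A: level=5
All levels: A:5, B:3, C:0, D:2, E:4, F:1
max level = 5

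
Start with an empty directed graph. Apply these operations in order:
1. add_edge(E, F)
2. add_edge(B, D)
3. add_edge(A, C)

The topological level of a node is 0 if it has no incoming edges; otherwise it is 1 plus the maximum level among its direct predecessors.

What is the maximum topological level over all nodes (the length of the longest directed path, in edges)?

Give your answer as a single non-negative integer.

Op 1: add_edge(E, F). Edges now: 1
Op 2: add_edge(B, D). Edges now: 2
Op 3: add_edge(A, C). Edges now: 3
Compute levels (Kahn BFS):
  sources (in-degree 0): A, B, E
  process A: level=0
    A->C: in-degree(C)=0, level(C)=1, enqueue
  process B: level=0
    B->D: in-degree(D)=0, level(D)=1, enqueue
  process E: level=0
    E->F: in-degree(F)=0, level(F)=1, enqueue
  process C: level=1
  process D: level=1
  process F: level=1
All levels: A:0, B:0, C:1, D:1, E:0, F:1
max level = 1

Answer: 1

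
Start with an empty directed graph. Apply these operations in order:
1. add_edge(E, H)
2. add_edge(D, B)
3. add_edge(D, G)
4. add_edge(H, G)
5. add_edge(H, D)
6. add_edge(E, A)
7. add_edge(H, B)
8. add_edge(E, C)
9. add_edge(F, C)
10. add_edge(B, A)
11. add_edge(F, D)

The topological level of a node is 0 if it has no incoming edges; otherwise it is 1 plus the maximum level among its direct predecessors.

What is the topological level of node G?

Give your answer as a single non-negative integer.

Answer: 3

Derivation:
Op 1: add_edge(E, H). Edges now: 1
Op 2: add_edge(D, B). Edges now: 2
Op 3: add_edge(D, G). Edges now: 3
Op 4: add_edge(H, G). Edges now: 4
Op 5: add_edge(H, D). Edges now: 5
Op 6: add_edge(E, A). Edges now: 6
Op 7: add_edge(H, B). Edges now: 7
Op 8: add_edge(E, C). Edges now: 8
Op 9: add_edge(F, C). Edges now: 9
Op 10: add_edge(B, A). Edges now: 10
Op 11: add_edge(F, D). Edges now: 11
Compute levels (Kahn BFS):
  sources (in-degree 0): E, F
  process E: level=0
    E->A: in-degree(A)=1, level(A)>=1
    E->C: in-degree(C)=1, level(C)>=1
    E->H: in-degree(H)=0, level(H)=1, enqueue
  process F: level=0
    F->C: in-degree(C)=0, level(C)=1, enqueue
    F->D: in-degree(D)=1, level(D)>=1
  process H: level=1
    H->B: in-degree(B)=1, level(B)>=2
    H->D: in-degree(D)=0, level(D)=2, enqueue
    H->G: in-degree(G)=1, level(G)>=2
  process C: level=1
  process D: level=2
    D->B: in-degree(B)=0, level(B)=3, enqueue
    D->G: in-degree(G)=0, level(G)=3, enqueue
  process B: level=3
    B->A: in-degree(A)=0, level(A)=4, enqueue
  process G: level=3
  process A: level=4
All levels: A:4, B:3, C:1, D:2, E:0, F:0, G:3, H:1
level(G) = 3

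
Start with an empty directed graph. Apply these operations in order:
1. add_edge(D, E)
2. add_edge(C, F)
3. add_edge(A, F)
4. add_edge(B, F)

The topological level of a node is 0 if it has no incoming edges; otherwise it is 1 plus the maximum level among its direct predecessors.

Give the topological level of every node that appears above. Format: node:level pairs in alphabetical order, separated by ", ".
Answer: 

Answer: A:0, B:0, C:0, D:0, E:1, F:1

Derivation:
Op 1: add_edge(D, E). Edges now: 1
Op 2: add_edge(C, F). Edges now: 2
Op 3: add_edge(A, F). Edges now: 3
Op 4: add_edge(B, F). Edges now: 4
Compute levels (Kahn BFS):
  sources (in-degree 0): A, B, C, D
  process A: level=0
    A->F: in-degree(F)=2, level(F)>=1
  process B: level=0
    B->F: in-degree(F)=1, level(F)>=1
  process C: level=0
    C->F: in-degree(F)=0, level(F)=1, enqueue
  process D: level=0
    D->E: in-degree(E)=0, level(E)=1, enqueue
  process F: level=1
  process E: level=1
All levels: A:0, B:0, C:0, D:0, E:1, F:1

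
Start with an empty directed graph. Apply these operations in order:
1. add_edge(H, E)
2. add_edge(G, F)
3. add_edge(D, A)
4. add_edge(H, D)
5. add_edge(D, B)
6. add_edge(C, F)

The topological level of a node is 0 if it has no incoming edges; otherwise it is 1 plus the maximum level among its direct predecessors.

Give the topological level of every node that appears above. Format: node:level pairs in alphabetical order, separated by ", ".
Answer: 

Op 1: add_edge(H, E). Edges now: 1
Op 2: add_edge(G, F). Edges now: 2
Op 3: add_edge(D, A). Edges now: 3
Op 4: add_edge(H, D). Edges now: 4
Op 5: add_edge(D, B). Edges now: 5
Op 6: add_edge(C, F). Edges now: 6
Compute levels (Kahn BFS):
  sources (in-degree 0): C, G, H
  process C: level=0
    C->F: in-degree(F)=1, level(F)>=1
  process G: level=0
    G->F: in-degree(F)=0, level(F)=1, enqueue
  process H: level=0
    H->D: in-degree(D)=0, level(D)=1, enqueue
    H->E: in-degree(E)=0, level(E)=1, enqueue
  process F: level=1
  process D: level=1
    D->A: in-degree(A)=0, level(A)=2, enqueue
    D->B: in-degree(B)=0, level(B)=2, enqueue
  process E: level=1
  process A: level=2
  process B: level=2
All levels: A:2, B:2, C:0, D:1, E:1, F:1, G:0, H:0

Answer: A:2, B:2, C:0, D:1, E:1, F:1, G:0, H:0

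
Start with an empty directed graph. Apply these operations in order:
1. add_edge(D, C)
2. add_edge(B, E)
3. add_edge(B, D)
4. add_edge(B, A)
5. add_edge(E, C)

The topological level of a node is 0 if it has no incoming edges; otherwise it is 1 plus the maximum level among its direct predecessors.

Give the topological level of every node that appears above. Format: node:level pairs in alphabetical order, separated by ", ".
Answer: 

Answer: A:1, B:0, C:2, D:1, E:1

Derivation:
Op 1: add_edge(D, C). Edges now: 1
Op 2: add_edge(B, E). Edges now: 2
Op 3: add_edge(B, D). Edges now: 3
Op 4: add_edge(B, A). Edges now: 4
Op 5: add_edge(E, C). Edges now: 5
Compute levels (Kahn BFS):
  sources (in-degree 0): B
  process B: level=0
    B->A: in-degree(A)=0, level(A)=1, enqueue
    B->D: in-degree(D)=0, level(D)=1, enqueue
    B->E: in-degree(E)=0, level(E)=1, enqueue
  process A: level=1
  process D: level=1
    D->C: in-degree(C)=1, level(C)>=2
  process E: level=1
    E->C: in-degree(C)=0, level(C)=2, enqueue
  process C: level=2
All levels: A:1, B:0, C:2, D:1, E:1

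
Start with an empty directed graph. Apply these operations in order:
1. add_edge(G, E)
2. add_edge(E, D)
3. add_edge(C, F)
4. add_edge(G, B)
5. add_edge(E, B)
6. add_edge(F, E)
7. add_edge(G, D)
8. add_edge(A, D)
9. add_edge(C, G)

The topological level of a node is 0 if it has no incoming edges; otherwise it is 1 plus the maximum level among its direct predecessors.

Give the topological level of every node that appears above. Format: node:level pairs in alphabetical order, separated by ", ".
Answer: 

Answer: A:0, B:3, C:0, D:3, E:2, F:1, G:1

Derivation:
Op 1: add_edge(G, E). Edges now: 1
Op 2: add_edge(E, D). Edges now: 2
Op 3: add_edge(C, F). Edges now: 3
Op 4: add_edge(G, B). Edges now: 4
Op 5: add_edge(E, B). Edges now: 5
Op 6: add_edge(F, E). Edges now: 6
Op 7: add_edge(G, D). Edges now: 7
Op 8: add_edge(A, D). Edges now: 8
Op 9: add_edge(C, G). Edges now: 9
Compute levels (Kahn BFS):
  sources (in-degree 0): A, C
  process A: level=0
    A->D: in-degree(D)=2, level(D)>=1
  process C: level=0
    C->F: in-degree(F)=0, level(F)=1, enqueue
    C->G: in-degree(G)=0, level(G)=1, enqueue
  process F: level=1
    F->E: in-degree(E)=1, level(E)>=2
  process G: level=1
    G->B: in-degree(B)=1, level(B)>=2
    G->D: in-degree(D)=1, level(D)>=2
    G->E: in-degree(E)=0, level(E)=2, enqueue
  process E: level=2
    E->B: in-degree(B)=0, level(B)=3, enqueue
    E->D: in-degree(D)=0, level(D)=3, enqueue
  process B: level=3
  process D: level=3
All levels: A:0, B:3, C:0, D:3, E:2, F:1, G:1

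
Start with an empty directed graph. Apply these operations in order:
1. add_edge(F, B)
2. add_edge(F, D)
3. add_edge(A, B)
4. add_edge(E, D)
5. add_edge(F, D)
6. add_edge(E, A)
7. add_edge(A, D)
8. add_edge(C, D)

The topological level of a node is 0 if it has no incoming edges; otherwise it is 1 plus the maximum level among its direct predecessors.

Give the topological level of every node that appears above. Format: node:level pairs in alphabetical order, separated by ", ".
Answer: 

Answer: A:1, B:2, C:0, D:2, E:0, F:0

Derivation:
Op 1: add_edge(F, B). Edges now: 1
Op 2: add_edge(F, D). Edges now: 2
Op 3: add_edge(A, B). Edges now: 3
Op 4: add_edge(E, D). Edges now: 4
Op 5: add_edge(F, D) (duplicate, no change). Edges now: 4
Op 6: add_edge(E, A). Edges now: 5
Op 7: add_edge(A, D). Edges now: 6
Op 8: add_edge(C, D). Edges now: 7
Compute levels (Kahn BFS):
  sources (in-degree 0): C, E, F
  process C: level=0
    C->D: in-degree(D)=3, level(D)>=1
  process E: level=0
    E->A: in-degree(A)=0, level(A)=1, enqueue
    E->D: in-degree(D)=2, level(D)>=1
  process F: level=0
    F->B: in-degree(B)=1, level(B)>=1
    F->D: in-degree(D)=1, level(D)>=1
  process A: level=1
    A->B: in-degree(B)=0, level(B)=2, enqueue
    A->D: in-degree(D)=0, level(D)=2, enqueue
  process B: level=2
  process D: level=2
All levels: A:1, B:2, C:0, D:2, E:0, F:0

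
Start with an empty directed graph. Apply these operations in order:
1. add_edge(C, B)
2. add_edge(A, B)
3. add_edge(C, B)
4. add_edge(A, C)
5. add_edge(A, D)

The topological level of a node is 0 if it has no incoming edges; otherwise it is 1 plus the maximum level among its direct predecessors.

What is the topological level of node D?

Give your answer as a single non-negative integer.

Answer: 1

Derivation:
Op 1: add_edge(C, B). Edges now: 1
Op 2: add_edge(A, B). Edges now: 2
Op 3: add_edge(C, B) (duplicate, no change). Edges now: 2
Op 4: add_edge(A, C). Edges now: 3
Op 5: add_edge(A, D). Edges now: 4
Compute levels (Kahn BFS):
  sources (in-degree 0): A
  process A: level=0
    A->B: in-degree(B)=1, level(B)>=1
    A->C: in-degree(C)=0, level(C)=1, enqueue
    A->D: in-degree(D)=0, level(D)=1, enqueue
  process C: level=1
    C->B: in-degree(B)=0, level(B)=2, enqueue
  process D: level=1
  process B: level=2
All levels: A:0, B:2, C:1, D:1
level(D) = 1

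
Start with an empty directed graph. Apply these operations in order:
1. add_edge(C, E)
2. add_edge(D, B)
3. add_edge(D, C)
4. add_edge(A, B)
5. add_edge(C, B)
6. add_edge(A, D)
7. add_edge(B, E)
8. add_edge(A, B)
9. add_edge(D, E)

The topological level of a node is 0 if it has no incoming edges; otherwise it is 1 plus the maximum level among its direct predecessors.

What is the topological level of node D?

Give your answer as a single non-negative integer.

Answer: 1

Derivation:
Op 1: add_edge(C, E). Edges now: 1
Op 2: add_edge(D, B). Edges now: 2
Op 3: add_edge(D, C). Edges now: 3
Op 4: add_edge(A, B). Edges now: 4
Op 5: add_edge(C, B). Edges now: 5
Op 6: add_edge(A, D). Edges now: 6
Op 7: add_edge(B, E). Edges now: 7
Op 8: add_edge(A, B) (duplicate, no change). Edges now: 7
Op 9: add_edge(D, E). Edges now: 8
Compute levels (Kahn BFS):
  sources (in-degree 0): A
  process A: level=0
    A->B: in-degree(B)=2, level(B)>=1
    A->D: in-degree(D)=0, level(D)=1, enqueue
  process D: level=1
    D->B: in-degree(B)=1, level(B)>=2
    D->C: in-degree(C)=0, level(C)=2, enqueue
    D->E: in-degree(E)=2, level(E)>=2
  process C: level=2
    C->B: in-degree(B)=0, level(B)=3, enqueue
    C->E: in-degree(E)=1, level(E)>=3
  process B: level=3
    B->E: in-degree(E)=0, level(E)=4, enqueue
  process E: level=4
All levels: A:0, B:3, C:2, D:1, E:4
level(D) = 1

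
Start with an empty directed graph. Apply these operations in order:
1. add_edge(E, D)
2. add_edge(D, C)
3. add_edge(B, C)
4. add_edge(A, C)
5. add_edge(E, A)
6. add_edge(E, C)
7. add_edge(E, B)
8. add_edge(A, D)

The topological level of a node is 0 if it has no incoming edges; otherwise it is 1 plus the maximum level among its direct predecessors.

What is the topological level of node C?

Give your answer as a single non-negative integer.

Op 1: add_edge(E, D). Edges now: 1
Op 2: add_edge(D, C). Edges now: 2
Op 3: add_edge(B, C). Edges now: 3
Op 4: add_edge(A, C). Edges now: 4
Op 5: add_edge(E, A). Edges now: 5
Op 6: add_edge(E, C). Edges now: 6
Op 7: add_edge(E, B). Edges now: 7
Op 8: add_edge(A, D). Edges now: 8
Compute levels (Kahn BFS):
  sources (in-degree 0): E
  process E: level=0
    E->A: in-degree(A)=0, level(A)=1, enqueue
    E->B: in-degree(B)=0, level(B)=1, enqueue
    E->C: in-degree(C)=3, level(C)>=1
    E->D: in-degree(D)=1, level(D)>=1
  process A: level=1
    A->C: in-degree(C)=2, level(C)>=2
    A->D: in-degree(D)=0, level(D)=2, enqueue
  process B: level=1
    B->C: in-degree(C)=1, level(C)>=2
  process D: level=2
    D->C: in-degree(C)=0, level(C)=3, enqueue
  process C: level=3
All levels: A:1, B:1, C:3, D:2, E:0
level(C) = 3

Answer: 3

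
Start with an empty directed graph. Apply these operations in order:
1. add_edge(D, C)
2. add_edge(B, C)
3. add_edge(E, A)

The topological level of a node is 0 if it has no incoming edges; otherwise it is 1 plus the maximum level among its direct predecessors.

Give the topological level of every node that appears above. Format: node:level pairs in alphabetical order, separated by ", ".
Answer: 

Op 1: add_edge(D, C). Edges now: 1
Op 2: add_edge(B, C). Edges now: 2
Op 3: add_edge(E, A). Edges now: 3
Compute levels (Kahn BFS):
  sources (in-degree 0): B, D, E
  process B: level=0
    B->C: in-degree(C)=1, level(C)>=1
  process D: level=0
    D->C: in-degree(C)=0, level(C)=1, enqueue
  process E: level=0
    E->A: in-degree(A)=0, level(A)=1, enqueue
  process C: level=1
  process A: level=1
All levels: A:1, B:0, C:1, D:0, E:0

Answer: A:1, B:0, C:1, D:0, E:0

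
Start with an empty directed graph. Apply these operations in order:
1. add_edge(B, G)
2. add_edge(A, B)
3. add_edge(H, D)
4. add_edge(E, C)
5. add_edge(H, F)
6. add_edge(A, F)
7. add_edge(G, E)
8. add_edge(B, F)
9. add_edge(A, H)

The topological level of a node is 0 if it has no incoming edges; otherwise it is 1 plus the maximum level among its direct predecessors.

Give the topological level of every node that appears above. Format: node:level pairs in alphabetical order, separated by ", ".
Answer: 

Answer: A:0, B:1, C:4, D:2, E:3, F:2, G:2, H:1

Derivation:
Op 1: add_edge(B, G). Edges now: 1
Op 2: add_edge(A, B). Edges now: 2
Op 3: add_edge(H, D). Edges now: 3
Op 4: add_edge(E, C). Edges now: 4
Op 5: add_edge(H, F). Edges now: 5
Op 6: add_edge(A, F). Edges now: 6
Op 7: add_edge(G, E). Edges now: 7
Op 8: add_edge(B, F). Edges now: 8
Op 9: add_edge(A, H). Edges now: 9
Compute levels (Kahn BFS):
  sources (in-degree 0): A
  process A: level=0
    A->B: in-degree(B)=0, level(B)=1, enqueue
    A->F: in-degree(F)=2, level(F)>=1
    A->H: in-degree(H)=0, level(H)=1, enqueue
  process B: level=1
    B->F: in-degree(F)=1, level(F)>=2
    B->G: in-degree(G)=0, level(G)=2, enqueue
  process H: level=1
    H->D: in-degree(D)=0, level(D)=2, enqueue
    H->F: in-degree(F)=0, level(F)=2, enqueue
  process G: level=2
    G->E: in-degree(E)=0, level(E)=3, enqueue
  process D: level=2
  process F: level=2
  process E: level=3
    E->C: in-degree(C)=0, level(C)=4, enqueue
  process C: level=4
All levels: A:0, B:1, C:4, D:2, E:3, F:2, G:2, H:1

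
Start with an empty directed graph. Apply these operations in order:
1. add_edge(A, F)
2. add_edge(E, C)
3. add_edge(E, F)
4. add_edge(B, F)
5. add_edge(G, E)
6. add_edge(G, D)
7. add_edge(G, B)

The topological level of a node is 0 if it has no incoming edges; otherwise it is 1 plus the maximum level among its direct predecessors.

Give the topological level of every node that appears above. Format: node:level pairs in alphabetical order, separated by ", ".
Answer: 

Answer: A:0, B:1, C:2, D:1, E:1, F:2, G:0

Derivation:
Op 1: add_edge(A, F). Edges now: 1
Op 2: add_edge(E, C). Edges now: 2
Op 3: add_edge(E, F). Edges now: 3
Op 4: add_edge(B, F). Edges now: 4
Op 5: add_edge(G, E). Edges now: 5
Op 6: add_edge(G, D). Edges now: 6
Op 7: add_edge(G, B). Edges now: 7
Compute levels (Kahn BFS):
  sources (in-degree 0): A, G
  process A: level=0
    A->F: in-degree(F)=2, level(F)>=1
  process G: level=0
    G->B: in-degree(B)=0, level(B)=1, enqueue
    G->D: in-degree(D)=0, level(D)=1, enqueue
    G->E: in-degree(E)=0, level(E)=1, enqueue
  process B: level=1
    B->F: in-degree(F)=1, level(F)>=2
  process D: level=1
  process E: level=1
    E->C: in-degree(C)=0, level(C)=2, enqueue
    E->F: in-degree(F)=0, level(F)=2, enqueue
  process C: level=2
  process F: level=2
All levels: A:0, B:1, C:2, D:1, E:1, F:2, G:0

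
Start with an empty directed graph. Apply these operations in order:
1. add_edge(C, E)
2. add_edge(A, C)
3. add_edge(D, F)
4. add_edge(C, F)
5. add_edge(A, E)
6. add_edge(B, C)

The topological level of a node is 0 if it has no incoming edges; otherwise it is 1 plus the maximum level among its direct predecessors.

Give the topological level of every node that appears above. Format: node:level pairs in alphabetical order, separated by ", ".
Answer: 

Op 1: add_edge(C, E). Edges now: 1
Op 2: add_edge(A, C). Edges now: 2
Op 3: add_edge(D, F). Edges now: 3
Op 4: add_edge(C, F). Edges now: 4
Op 5: add_edge(A, E). Edges now: 5
Op 6: add_edge(B, C). Edges now: 6
Compute levels (Kahn BFS):
  sources (in-degree 0): A, B, D
  process A: level=0
    A->C: in-degree(C)=1, level(C)>=1
    A->E: in-degree(E)=1, level(E)>=1
  process B: level=0
    B->C: in-degree(C)=0, level(C)=1, enqueue
  process D: level=0
    D->F: in-degree(F)=1, level(F)>=1
  process C: level=1
    C->E: in-degree(E)=0, level(E)=2, enqueue
    C->F: in-degree(F)=0, level(F)=2, enqueue
  process E: level=2
  process F: level=2
All levels: A:0, B:0, C:1, D:0, E:2, F:2

Answer: A:0, B:0, C:1, D:0, E:2, F:2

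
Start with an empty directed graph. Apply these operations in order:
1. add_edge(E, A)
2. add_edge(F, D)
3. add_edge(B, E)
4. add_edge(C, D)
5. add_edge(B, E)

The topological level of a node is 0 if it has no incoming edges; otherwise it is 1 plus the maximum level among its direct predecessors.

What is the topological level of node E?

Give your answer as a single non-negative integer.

Answer: 1

Derivation:
Op 1: add_edge(E, A). Edges now: 1
Op 2: add_edge(F, D). Edges now: 2
Op 3: add_edge(B, E). Edges now: 3
Op 4: add_edge(C, D). Edges now: 4
Op 5: add_edge(B, E) (duplicate, no change). Edges now: 4
Compute levels (Kahn BFS):
  sources (in-degree 0): B, C, F
  process B: level=0
    B->E: in-degree(E)=0, level(E)=1, enqueue
  process C: level=0
    C->D: in-degree(D)=1, level(D)>=1
  process F: level=0
    F->D: in-degree(D)=0, level(D)=1, enqueue
  process E: level=1
    E->A: in-degree(A)=0, level(A)=2, enqueue
  process D: level=1
  process A: level=2
All levels: A:2, B:0, C:0, D:1, E:1, F:0
level(E) = 1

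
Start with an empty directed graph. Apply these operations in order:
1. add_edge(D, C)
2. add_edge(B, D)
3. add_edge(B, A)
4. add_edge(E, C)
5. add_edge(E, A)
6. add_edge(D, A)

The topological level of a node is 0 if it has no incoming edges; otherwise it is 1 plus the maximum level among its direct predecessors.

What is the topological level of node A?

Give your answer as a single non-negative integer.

Answer: 2

Derivation:
Op 1: add_edge(D, C). Edges now: 1
Op 2: add_edge(B, D). Edges now: 2
Op 3: add_edge(B, A). Edges now: 3
Op 4: add_edge(E, C). Edges now: 4
Op 5: add_edge(E, A). Edges now: 5
Op 6: add_edge(D, A). Edges now: 6
Compute levels (Kahn BFS):
  sources (in-degree 0): B, E
  process B: level=0
    B->A: in-degree(A)=2, level(A)>=1
    B->D: in-degree(D)=0, level(D)=1, enqueue
  process E: level=0
    E->A: in-degree(A)=1, level(A)>=1
    E->C: in-degree(C)=1, level(C)>=1
  process D: level=1
    D->A: in-degree(A)=0, level(A)=2, enqueue
    D->C: in-degree(C)=0, level(C)=2, enqueue
  process A: level=2
  process C: level=2
All levels: A:2, B:0, C:2, D:1, E:0
level(A) = 2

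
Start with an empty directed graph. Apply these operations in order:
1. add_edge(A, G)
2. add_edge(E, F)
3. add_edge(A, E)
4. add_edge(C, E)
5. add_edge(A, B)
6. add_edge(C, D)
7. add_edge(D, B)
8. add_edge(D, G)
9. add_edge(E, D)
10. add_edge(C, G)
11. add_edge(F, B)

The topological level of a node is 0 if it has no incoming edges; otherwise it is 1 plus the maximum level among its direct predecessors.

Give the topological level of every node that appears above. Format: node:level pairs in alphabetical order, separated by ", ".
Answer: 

Op 1: add_edge(A, G). Edges now: 1
Op 2: add_edge(E, F). Edges now: 2
Op 3: add_edge(A, E). Edges now: 3
Op 4: add_edge(C, E). Edges now: 4
Op 5: add_edge(A, B). Edges now: 5
Op 6: add_edge(C, D). Edges now: 6
Op 7: add_edge(D, B). Edges now: 7
Op 8: add_edge(D, G). Edges now: 8
Op 9: add_edge(E, D). Edges now: 9
Op 10: add_edge(C, G). Edges now: 10
Op 11: add_edge(F, B). Edges now: 11
Compute levels (Kahn BFS):
  sources (in-degree 0): A, C
  process A: level=0
    A->B: in-degree(B)=2, level(B)>=1
    A->E: in-degree(E)=1, level(E)>=1
    A->G: in-degree(G)=2, level(G)>=1
  process C: level=0
    C->D: in-degree(D)=1, level(D)>=1
    C->E: in-degree(E)=0, level(E)=1, enqueue
    C->G: in-degree(G)=1, level(G)>=1
  process E: level=1
    E->D: in-degree(D)=0, level(D)=2, enqueue
    E->F: in-degree(F)=0, level(F)=2, enqueue
  process D: level=2
    D->B: in-degree(B)=1, level(B)>=3
    D->G: in-degree(G)=0, level(G)=3, enqueue
  process F: level=2
    F->B: in-degree(B)=0, level(B)=3, enqueue
  process G: level=3
  process B: level=3
All levels: A:0, B:3, C:0, D:2, E:1, F:2, G:3

Answer: A:0, B:3, C:0, D:2, E:1, F:2, G:3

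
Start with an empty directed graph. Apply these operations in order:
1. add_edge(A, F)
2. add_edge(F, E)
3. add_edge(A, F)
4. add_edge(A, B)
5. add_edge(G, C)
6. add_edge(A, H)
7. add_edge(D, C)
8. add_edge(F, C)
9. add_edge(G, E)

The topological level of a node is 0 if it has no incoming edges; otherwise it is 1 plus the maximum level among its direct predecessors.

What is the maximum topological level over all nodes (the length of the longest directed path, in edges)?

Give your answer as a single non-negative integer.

Op 1: add_edge(A, F). Edges now: 1
Op 2: add_edge(F, E). Edges now: 2
Op 3: add_edge(A, F) (duplicate, no change). Edges now: 2
Op 4: add_edge(A, B). Edges now: 3
Op 5: add_edge(G, C). Edges now: 4
Op 6: add_edge(A, H). Edges now: 5
Op 7: add_edge(D, C). Edges now: 6
Op 8: add_edge(F, C). Edges now: 7
Op 9: add_edge(G, E). Edges now: 8
Compute levels (Kahn BFS):
  sources (in-degree 0): A, D, G
  process A: level=0
    A->B: in-degree(B)=0, level(B)=1, enqueue
    A->F: in-degree(F)=0, level(F)=1, enqueue
    A->H: in-degree(H)=0, level(H)=1, enqueue
  process D: level=0
    D->C: in-degree(C)=2, level(C)>=1
  process G: level=0
    G->C: in-degree(C)=1, level(C)>=1
    G->E: in-degree(E)=1, level(E)>=1
  process B: level=1
  process F: level=1
    F->C: in-degree(C)=0, level(C)=2, enqueue
    F->E: in-degree(E)=0, level(E)=2, enqueue
  process H: level=1
  process C: level=2
  process E: level=2
All levels: A:0, B:1, C:2, D:0, E:2, F:1, G:0, H:1
max level = 2

Answer: 2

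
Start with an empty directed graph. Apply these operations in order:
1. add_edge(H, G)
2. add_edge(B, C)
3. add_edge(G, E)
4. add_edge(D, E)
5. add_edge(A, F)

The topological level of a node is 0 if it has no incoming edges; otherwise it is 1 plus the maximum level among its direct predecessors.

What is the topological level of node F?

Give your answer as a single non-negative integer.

Op 1: add_edge(H, G). Edges now: 1
Op 2: add_edge(B, C). Edges now: 2
Op 3: add_edge(G, E). Edges now: 3
Op 4: add_edge(D, E). Edges now: 4
Op 5: add_edge(A, F). Edges now: 5
Compute levels (Kahn BFS):
  sources (in-degree 0): A, B, D, H
  process A: level=0
    A->F: in-degree(F)=0, level(F)=1, enqueue
  process B: level=0
    B->C: in-degree(C)=0, level(C)=1, enqueue
  process D: level=0
    D->E: in-degree(E)=1, level(E)>=1
  process H: level=0
    H->G: in-degree(G)=0, level(G)=1, enqueue
  process F: level=1
  process C: level=1
  process G: level=1
    G->E: in-degree(E)=0, level(E)=2, enqueue
  process E: level=2
All levels: A:0, B:0, C:1, D:0, E:2, F:1, G:1, H:0
level(F) = 1

Answer: 1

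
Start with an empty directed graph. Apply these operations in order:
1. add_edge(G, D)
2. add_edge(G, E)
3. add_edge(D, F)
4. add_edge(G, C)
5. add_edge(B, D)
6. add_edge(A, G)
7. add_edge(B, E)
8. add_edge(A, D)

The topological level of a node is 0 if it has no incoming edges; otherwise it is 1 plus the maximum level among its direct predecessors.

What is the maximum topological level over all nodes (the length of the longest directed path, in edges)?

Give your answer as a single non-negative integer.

Op 1: add_edge(G, D). Edges now: 1
Op 2: add_edge(G, E). Edges now: 2
Op 3: add_edge(D, F). Edges now: 3
Op 4: add_edge(G, C). Edges now: 4
Op 5: add_edge(B, D). Edges now: 5
Op 6: add_edge(A, G). Edges now: 6
Op 7: add_edge(B, E). Edges now: 7
Op 8: add_edge(A, D). Edges now: 8
Compute levels (Kahn BFS):
  sources (in-degree 0): A, B
  process A: level=0
    A->D: in-degree(D)=2, level(D)>=1
    A->G: in-degree(G)=0, level(G)=1, enqueue
  process B: level=0
    B->D: in-degree(D)=1, level(D)>=1
    B->E: in-degree(E)=1, level(E)>=1
  process G: level=1
    G->C: in-degree(C)=0, level(C)=2, enqueue
    G->D: in-degree(D)=0, level(D)=2, enqueue
    G->E: in-degree(E)=0, level(E)=2, enqueue
  process C: level=2
  process D: level=2
    D->F: in-degree(F)=0, level(F)=3, enqueue
  process E: level=2
  process F: level=3
All levels: A:0, B:0, C:2, D:2, E:2, F:3, G:1
max level = 3

Answer: 3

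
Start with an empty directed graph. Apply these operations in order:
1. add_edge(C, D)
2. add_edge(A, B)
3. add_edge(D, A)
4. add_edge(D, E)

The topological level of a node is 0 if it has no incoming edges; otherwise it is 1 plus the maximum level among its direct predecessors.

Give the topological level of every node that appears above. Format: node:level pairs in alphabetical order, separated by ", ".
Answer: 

Answer: A:2, B:3, C:0, D:1, E:2

Derivation:
Op 1: add_edge(C, D). Edges now: 1
Op 2: add_edge(A, B). Edges now: 2
Op 3: add_edge(D, A). Edges now: 3
Op 4: add_edge(D, E). Edges now: 4
Compute levels (Kahn BFS):
  sources (in-degree 0): C
  process C: level=0
    C->D: in-degree(D)=0, level(D)=1, enqueue
  process D: level=1
    D->A: in-degree(A)=0, level(A)=2, enqueue
    D->E: in-degree(E)=0, level(E)=2, enqueue
  process A: level=2
    A->B: in-degree(B)=0, level(B)=3, enqueue
  process E: level=2
  process B: level=3
All levels: A:2, B:3, C:0, D:1, E:2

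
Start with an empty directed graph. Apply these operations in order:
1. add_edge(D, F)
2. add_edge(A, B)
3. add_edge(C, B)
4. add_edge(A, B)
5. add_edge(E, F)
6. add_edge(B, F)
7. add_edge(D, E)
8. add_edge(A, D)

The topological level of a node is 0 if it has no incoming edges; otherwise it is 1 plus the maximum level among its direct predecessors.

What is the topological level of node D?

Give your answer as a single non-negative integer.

Answer: 1

Derivation:
Op 1: add_edge(D, F). Edges now: 1
Op 2: add_edge(A, B). Edges now: 2
Op 3: add_edge(C, B). Edges now: 3
Op 4: add_edge(A, B) (duplicate, no change). Edges now: 3
Op 5: add_edge(E, F). Edges now: 4
Op 6: add_edge(B, F). Edges now: 5
Op 7: add_edge(D, E). Edges now: 6
Op 8: add_edge(A, D). Edges now: 7
Compute levels (Kahn BFS):
  sources (in-degree 0): A, C
  process A: level=0
    A->B: in-degree(B)=1, level(B)>=1
    A->D: in-degree(D)=0, level(D)=1, enqueue
  process C: level=0
    C->B: in-degree(B)=0, level(B)=1, enqueue
  process D: level=1
    D->E: in-degree(E)=0, level(E)=2, enqueue
    D->F: in-degree(F)=2, level(F)>=2
  process B: level=1
    B->F: in-degree(F)=1, level(F)>=2
  process E: level=2
    E->F: in-degree(F)=0, level(F)=3, enqueue
  process F: level=3
All levels: A:0, B:1, C:0, D:1, E:2, F:3
level(D) = 1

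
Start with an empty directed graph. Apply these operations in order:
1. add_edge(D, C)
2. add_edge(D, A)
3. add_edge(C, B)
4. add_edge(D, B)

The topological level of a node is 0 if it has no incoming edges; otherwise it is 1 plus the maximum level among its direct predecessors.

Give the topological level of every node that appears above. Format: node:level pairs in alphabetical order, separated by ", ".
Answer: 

Answer: A:1, B:2, C:1, D:0

Derivation:
Op 1: add_edge(D, C). Edges now: 1
Op 2: add_edge(D, A). Edges now: 2
Op 3: add_edge(C, B). Edges now: 3
Op 4: add_edge(D, B). Edges now: 4
Compute levels (Kahn BFS):
  sources (in-degree 0): D
  process D: level=0
    D->A: in-degree(A)=0, level(A)=1, enqueue
    D->B: in-degree(B)=1, level(B)>=1
    D->C: in-degree(C)=0, level(C)=1, enqueue
  process A: level=1
  process C: level=1
    C->B: in-degree(B)=0, level(B)=2, enqueue
  process B: level=2
All levels: A:1, B:2, C:1, D:0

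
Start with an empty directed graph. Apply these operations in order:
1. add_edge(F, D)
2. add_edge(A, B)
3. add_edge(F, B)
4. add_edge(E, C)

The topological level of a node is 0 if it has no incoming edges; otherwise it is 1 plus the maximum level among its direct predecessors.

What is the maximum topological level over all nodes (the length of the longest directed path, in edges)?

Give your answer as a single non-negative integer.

Op 1: add_edge(F, D). Edges now: 1
Op 2: add_edge(A, B). Edges now: 2
Op 3: add_edge(F, B). Edges now: 3
Op 4: add_edge(E, C). Edges now: 4
Compute levels (Kahn BFS):
  sources (in-degree 0): A, E, F
  process A: level=0
    A->B: in-degree(B)=1, level(B)>=1
  process E: level=0
    E->C: in-degree(C)=0, level(C)=1, enqueue
  process F: level=0
    F->B: in-degree(B)=0, level(B)=1, enqueue
    F->D: in-degree(D)=0, level(D)=1, enqueue
  process C: level=1
  process B: level=1
  process D: level=1
All levels: A:0, B:1, C:1, D:1, E:0, F:0
max level = 1

Answer: 1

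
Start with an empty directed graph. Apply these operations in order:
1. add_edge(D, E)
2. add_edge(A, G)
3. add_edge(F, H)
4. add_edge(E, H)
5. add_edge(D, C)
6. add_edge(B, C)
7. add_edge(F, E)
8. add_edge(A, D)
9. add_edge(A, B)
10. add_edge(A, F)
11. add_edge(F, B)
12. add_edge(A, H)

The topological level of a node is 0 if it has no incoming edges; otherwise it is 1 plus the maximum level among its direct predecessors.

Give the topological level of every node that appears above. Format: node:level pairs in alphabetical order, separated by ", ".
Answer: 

Op 1: add_edge(D, E). Edges now: 1
Op 2: add_edge(A, G). Edges now: 2
Op 3: add_edge(F, H). Edges now: 3
Op 4: add_edge(E, H). Edges now: 4
Op 5: add_edge(D, C). Edges now: 5
Op 6: add_edge(B, C). Edges now: 6
Op 7: add_edge(F, E). Edges now: 7
Op 8: add_edge(A, D). Edges now: 8
Op 9: add_edge(A, B). Edges now: 9
Op 10: add_edge(A, F). Edges now: 10
Op 11: add_edge(F, B). Edges now: 11
Op 12: add_edge(A, H). Edges now: 12
Compute levels (Kahn BFS):
  sources (in-degree 0): A
  process A: level=0
    A->B: in-degree(B)=1, level(B)>=1
    A->D: in-degree(D)=0, level(D)=1, enqueue
    A->F: in-degree(F)=0, level(F)=1, enqueue
    A->G: in-degree(G)=0, level(G)=1, enqueue
    A->H: in-degree(H)=2, level(H)>=1
  process D: level=1
    D->C: in-degree(C)=1, level(C)>=2
    D->E: in-degree(E)=1, level(E)>=2
  process F: level=1
    F->B: in-degree(B)=0, level(B)=2, enqueue
    F->E: in-degree(E)=0, level(E)=2, enqueue
    F->H: in-degree(H)=1, level(H)>=2
  process G: level=1
  process B: level=2
    B->C: in-degree(C)=0, level(C)=3, enqueue
  process E: level=2
    E->H: in-degree(H)=0, level(H)=3, enqueue
  process C: level=3
  process H: level=3
All levels: A:0, B:2, C:3, D:1, E:2, F:1, G:1, H:3

Answer: A:0, B:2, C:3, D:1, E:2, F:1, G:1, H:3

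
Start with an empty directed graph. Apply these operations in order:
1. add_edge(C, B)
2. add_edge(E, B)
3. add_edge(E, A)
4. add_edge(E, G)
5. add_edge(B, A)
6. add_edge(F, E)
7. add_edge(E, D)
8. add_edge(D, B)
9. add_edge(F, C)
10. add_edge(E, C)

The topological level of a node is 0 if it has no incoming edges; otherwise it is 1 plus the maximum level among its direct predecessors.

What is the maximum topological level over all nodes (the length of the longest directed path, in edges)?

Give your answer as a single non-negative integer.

Answer: 4

Derivation:
Op 1: add_edge(C, B). Edges now: 1
Op 2: add_edge(E, B). Edges now: 2
Op 3: add_edge(E, A). Edges now: 3
Op 4: add_edge(E, G). Edges now: 4
Op 5: add_edge(B, A). Edges now: 5
Op 6: add_edge(F, E). Edges now: 6
Op 7: add_edge(E, D). Edges now: 7
Op 8: add_edge(D, B). Edges now: 8
Op 9: add_edge(F, C). Edges now: 9
Op 10: add_edge(E, C). Edges now: 10
Compute levels (Kahn BFS):
  sources (in-degree 0): F
  process F: level=0
    F->C: in-degree(C)=1, level(C)>=1
    F->E: in-degree(E)=0, level(E)=1, enqueue
  process E: level=1
    E->A: in-degree(A)=1, level(A)>=2
    E->B: in-degree(B)=2, level(B)>=2
    E->C: in-degree(C)=0, level(C)=2, enqueue
    E->D: in-degree(D)=0, level(D)=2, enqueue
    E->G: in-degree(G)=0, level(G)=2, enqueue
  process C: level=2
    C->B: in-degree(B)=1, level(B)>=3
  process D: level=2
    D->B: in-degree(B)=0, level(B)=3, enqueue
  process G: level=2
  process B: level=3
    B->A: in-degree(A)=0, level(A)=4, enqueue
  process A: level=4
All levels: A:4, B:3, C:2, D:2, E:1, F:0, G:2
max level = 4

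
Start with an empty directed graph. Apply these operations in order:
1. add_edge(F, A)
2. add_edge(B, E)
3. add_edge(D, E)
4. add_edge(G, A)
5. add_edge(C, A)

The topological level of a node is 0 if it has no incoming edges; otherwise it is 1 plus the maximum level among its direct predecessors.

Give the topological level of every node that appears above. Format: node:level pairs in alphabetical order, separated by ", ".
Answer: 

Op 1: add_edge(F, A). Edges now: 1
Op 2: add_edge(B, E). Edges now: 2
Op 3: add_edge(D, E). Edges now: 3
Op 4: add_edge(G, A). Edges now: 4
Op 5: add_edge(C, A). Edges now: 5
Compute levels (Kahn BFS):
  sources (in-degree 0): B, C, D, F, G
  process B: level=0
    B->E: in-degree(E)=1, level(E)>=1
  process C: level=0
    C->A: in-degree(A)=2, level(A)>=1
  process D: level=0
    D->E: in-degree(E)=0, level(E)=1, enqueue
  process F: level=0
    F->A: in-degree(A)=1, level(A)>=1
  process G: level=0
    G->A: in-degree(A)=0, level(A)=1, enqueue
  process E: level=1
  process A: level=1
All levels: A:1, B:0, C:0, D:0, E:1, F:0, G:0

Answer: A:1, B:0, C:0, D:0, E:1, F:0, G:0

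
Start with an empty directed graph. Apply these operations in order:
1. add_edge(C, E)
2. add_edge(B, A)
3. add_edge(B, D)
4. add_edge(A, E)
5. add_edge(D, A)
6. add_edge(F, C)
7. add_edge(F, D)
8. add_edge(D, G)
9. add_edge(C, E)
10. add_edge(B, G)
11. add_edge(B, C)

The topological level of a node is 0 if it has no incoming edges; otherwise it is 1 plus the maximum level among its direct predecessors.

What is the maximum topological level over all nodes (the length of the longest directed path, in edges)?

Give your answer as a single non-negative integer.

Op 1: add_edge(C, E). Edges now: 1
Op 2: add_edge(B, A). Edges now: 2
Op 3: add_edge(B, D). Edges now: 3
Op 4: add_edge(A, E). Edges now: 4
Op 5: add_edge(D, A). Edges now: 5
Op 6: add_edge(F, C). Edges now: 6
Op 7: add_edge(F, D). Edges now: 7
Op 8: add_edge(D, G). Edges now: 8
Op 9: add_edge(C, E) (duplicate, no change). Edges now: 8
Op 10: add_edge(B, G). Edges now: 9
Op 11: add_edge(B, C). Edges now: 10
Compute levels (Kahn BFS):
  sources (in-degree 0): B, F
  process B: level=0
    B->A: in-degree(A)=1, level(A)>=1
    B->C: in-degree(C)=1, level(C)>=1
    B->D: in-degree(D)=1, level(D)>=1
    B->G: in-degree(G)=1, level(G)>=1
  process F: level=0
    F->C: in-degree(C)=0, level(C)=1, enqueue
    F->D: in-degree(D)=0, level(D)=1, enqueue
  process C: level=1
    C->E: in-degree(E)=1, level(E)>=2
  process D: level=1
    D->A: in-degree(A)=0, level(A)=2, enqueue
    D->G: in-degree(G)=0, level(G)=2, enqueue
  process A: level=2
    A->E: in-degree(E)=0, level(E)=3, enqueue
  process G: level=2
  process E: level=3
All levels: A:2, B:0, C:1, D:1, E:3, F:0, G:2
max level = 3

Answer: 3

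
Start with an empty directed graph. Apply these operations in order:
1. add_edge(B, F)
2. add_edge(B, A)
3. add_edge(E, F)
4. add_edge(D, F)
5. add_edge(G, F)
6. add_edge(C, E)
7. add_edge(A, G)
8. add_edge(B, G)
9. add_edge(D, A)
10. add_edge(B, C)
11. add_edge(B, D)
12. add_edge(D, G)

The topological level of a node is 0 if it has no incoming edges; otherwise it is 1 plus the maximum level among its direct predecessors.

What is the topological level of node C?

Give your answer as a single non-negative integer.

Op 1: add_edge(B, F). Edges now: 1
Op 2: add_edge(B, A). Edges now: 2
Op 3: add_edge(E, F). Edges now: 3
Op 4: add_edge(D, F). Edges now: 4
Op 5: add_edge(G, F). Edges now: 5
Op 6: add_edge(C, E). Edges now: 6
Op 7: add_edge(A, G). Edges now: 7
Op 8: add_edge(B, G). Edges now: 8
Op 9: add_edge(D, A). Edges now: 9
Op 10: add_edge(B, C). Edges now: 10
Op 11: add_edge(B, D). Edges now: 11
Op 12: add_edge(D, G). Edges now: 12
Compute levels (Kahn BFS):
  sources (in-degree 0): B
  process B: level=0
    B->A: in-degree(A)=1, level(A)>=1
    B->C: in-degree(C)=0, level(C)=1, enqueue
    B->D: in-degree(D)=0, level(D)=1, enqueue
    B->F: in-degree(F)=3, level(F)>=1
    B->G: in-degree(G)=2, level(G)>=1
  process C: level=1
    C->E: in-degree(E)=0, level(E)=2, enqueue
  process D: level=1
    D->A: in-degree(A)=0, level(A)=2, enqueue
    D->F: in-degree(F)=2, level(F)>=2
    D->G: in-degree(G)=1, level(G)>=2
  process E: level=2
    E->F: in-degree(F)=1, level(F)>=3
  process A: level=2
    A->G: in-degree(G)=0, level(G)=3, enqueue
  process G: level=3
    G->F: in-degree(F)=0, level(F)=4, enqueue
  process F: level=4
All levels: A:2, B:0, C:1, D:1, E:2, F:4, G:3
level(C) = 1

Answer: 1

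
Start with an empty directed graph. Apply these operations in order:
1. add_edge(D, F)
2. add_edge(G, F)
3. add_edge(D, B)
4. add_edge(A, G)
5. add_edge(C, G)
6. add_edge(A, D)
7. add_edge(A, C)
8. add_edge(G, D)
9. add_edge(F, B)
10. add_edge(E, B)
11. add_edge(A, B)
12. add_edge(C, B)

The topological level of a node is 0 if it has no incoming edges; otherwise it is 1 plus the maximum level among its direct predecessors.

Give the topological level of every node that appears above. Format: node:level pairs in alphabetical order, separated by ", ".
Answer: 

Op 1: add_edge(D, F). Edges now: 1
Op 2: add_edge(G, F). Edges now: 2
Op 3: add_edge(D, B). Edges now: 3
Op 4: add_edge(A, G). Edges now: 4
Op 5: add_edge(C, G). Edges now: 5
Op 6: add_edge(A, D). Edges now: 6
Op 7: add_edge(A, C). Edges now: 7
Op 8: add_edge(G, D). Edges now: 8
Op 9: add_edge(F, B). Edges now: 9
Op 10: add_edge(E, B). Edges now: 10
Op 11: add_edge(A, B). Edges now: 11
Op 12: add_edge(C, B). Edges now: 12
Compute levels (Kahn BFS):
  sources (in-degree 0): A, E
  process A: level=0
    A->B: in-degree(B)=4, level(B)>=1
    A->C: in-degree(C)=0, level(C)=1, enqueue
    A->D: in-degree(D)=1, level(D)>=1
    A->G: in-degree(G)=1, level(G)>=1
  process E: level=0
    E->B: in-degree(B)=3, level(B)>=1
  process C: level=1
    C->B: in-degree(B)=2, level(B)>=2
    C->G: in-degree(G)=0, level(G)=2, enqueue
  process G: level=2
    G->D: in-degree(D)=0, level(D)=3, enqueue
    G->F: in-degree(F)=1, level(F)>=3
  process D: level=3
    D->B: in-degree(B)=1, level(B)>=4
    D->F: in-degree(F)=0, level(F)=4, enqueue
  process F: level=4
    F->B: in-degree(B)=0, level(B)=5, enqueue
  process B: level=5
All levels: A:0, B:5, C:1, D:3, E:0, F:4, G:2

Answer: A:0, B:5, C:1, D:3, E:0, F:4, G:2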